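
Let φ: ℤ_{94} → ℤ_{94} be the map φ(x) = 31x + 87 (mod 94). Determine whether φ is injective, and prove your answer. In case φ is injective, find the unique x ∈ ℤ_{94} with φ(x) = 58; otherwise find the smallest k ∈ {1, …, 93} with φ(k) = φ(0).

By definition, φ is injective when φ(s) = φ(t) forces s = t.
If φ(s) = φ(t), then 31s ≡ 31t (mod 94). Because gcd(31, 94) = 1, we may cancel 31 to get s ≡ t (mod 94).
Therefore φ is injective.
We now compute 31⁻¹ mod 94 explicitly. Euclid's algorithm: 94 = 3·31 + 1; back-substituting gives 1 = 91·31 − 30·94, so 31⁻¹ ≡ 91 (mod 94).
Since φ is injective, we compute φ⁻¹(58): solve 31x + 87 ≡ 58 (mod 94), i.e. 31x ≡ 65 (mod 94).
Multiplying by 31⁻¹ = 91 gives x ≡ 91·65 = 5915 = 62·94 + 87 ≡ 87 (mod 94).
Check: φ(87) = 31·87 + 87 = 2784 = 29·94 + 58 ≡ 58 (mod 94).

87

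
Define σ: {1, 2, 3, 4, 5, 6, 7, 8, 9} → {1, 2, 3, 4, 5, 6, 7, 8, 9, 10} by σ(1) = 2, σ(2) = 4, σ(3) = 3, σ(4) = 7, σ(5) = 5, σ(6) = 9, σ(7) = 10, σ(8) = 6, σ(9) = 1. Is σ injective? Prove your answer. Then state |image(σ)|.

9

The values σ(1), …, σ(9) are 2, 4, 3, 7, 5, 9, 10, 6, 1 — all distinct.
So σ(a) = σ(b) only when a = b, and σ is injective.
The image of σ is {1, 2, 3, 4, 5, 6, 7, 9, 10}, which has 9 elements.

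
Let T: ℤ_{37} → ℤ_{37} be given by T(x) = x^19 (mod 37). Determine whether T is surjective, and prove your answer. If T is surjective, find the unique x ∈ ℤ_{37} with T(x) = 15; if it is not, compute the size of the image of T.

Since 37 is prime, the nonzero elements of ℤ_{37} form a cyclic group of order 36.
As gcd(19, 36) = 1, raising to the 19th power is a bijection on this group: if a^19 ≡ b^19 then (ab^{−1})^19 = 1, and the only element of order dividing gcd(19, 36) = 1 is 1, so a = b.
With T(0) = 0 this makes T injective on all of ℤ_{37}, hence bijective (finite equal-size domain and codomain). In particular T is surjective.
Since T is surjective, we find the preimage of 15. The inverse of x ↦ x^19 on (ℤ_{37})^× is x ↦ x^19, because 19·19 = 361 = 10·36 + 1 ≡ 1 (mod 36) and x^{36} = 1 for x ≠ 0 (Fermat). So T⁻¹(15) = 15^19 mod 37.
Repeated squaring mod 37: 15^1 ≡ 15, 15^2 ≡ 15² = 225 ≡ 3, 15^4 ≡ 3² = 9, 15^8 ≡ 9² = 81 ≡ 7, 15^16 ≡ 7² = 49 ≡ 12. Since 19 = 16 + 2 + 1, 15^19 ≡ 12·3·15: 12·3 = 36, then 36·15 = 540 ≡ 22. So 15^19 ≡ 22 (mod 37).
Hence T⁻¹(15) = 22.

22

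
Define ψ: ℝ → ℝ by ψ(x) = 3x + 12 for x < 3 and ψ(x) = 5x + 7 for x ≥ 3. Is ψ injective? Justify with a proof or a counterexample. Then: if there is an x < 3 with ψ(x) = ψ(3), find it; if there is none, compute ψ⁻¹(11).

-1/3

Both pieces are strictly increasing (slopes 3 and 5), so each is injective on its own interval.
The left piece maps (−∞, 3) onto (−∞, 21); the right piece maps [3, ∞) onto [22, ∞).
These images are disjoint, so no value is attained by both pieces. So ψ is injective.
Because the two images are disjoint, no x < 3 has ψ(x) = ψ(3), so we compute ψ⁻¹(11): 11 lies in (−∞, 21), so solve 3x + 12 = 11: x = (11 − 12)/3 = −1/3.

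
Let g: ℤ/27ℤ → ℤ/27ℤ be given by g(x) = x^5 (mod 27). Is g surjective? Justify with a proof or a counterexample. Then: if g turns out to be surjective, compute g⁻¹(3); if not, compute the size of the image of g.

19

g(0) = 0^5 = 0.
g(3): Repeated squaring mod 27: 3^1 ≡ 3, 3^2 ≡ 3² = 9, 3^4 ≡ 9² = 81 ≡ 0. Since 5 = 4 + 1, 3^5 ≡ 0·3: 0·3 = 0. So 3^5 ≡ 0 (mod 27).
So g(0) = g(3) = 0 while 0 ≠ 3, therefore g is not injective.
A non-injective map from the 27-element set ℤ/27ℤ to itself takes at most 26 distinct values, so it cannot be surjective. So g is not surjective.
Since g is not surjective, we determine |image(g)|. Computing x^5 mod 27 for each x (by repeated squaring, reducing mod 27 at every step), the values g(0), g(1), …, g(26) are: 0, 1, 5, 0, 25, 20, 0, 13, 17, 0, 19, 23, 0, 16, 11, 0, 4, 8, 0, 10, 14, 0, 7, 2, 0, 22, 26.
The distinct values are {0, 1, 2, 4, 5, 7, 8, 10, 11, 13, 14, 16, 17, 19, 20, 22, 23, 25, 26}; there are 19 of them.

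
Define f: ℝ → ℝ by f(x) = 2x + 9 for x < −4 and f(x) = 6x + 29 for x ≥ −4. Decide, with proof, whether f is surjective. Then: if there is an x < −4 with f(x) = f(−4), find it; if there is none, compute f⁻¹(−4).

Both pieces are strictly increasing (slopes 2 and 6), so each is injective on its own interval.
The left piece maps (−∞, −4) onto (−∞, 1); the right piece maps [−4, ∞) onto [5, ∞).
The union (−∞, 1) ∪ [5, ∞) omits the interval between 1 and 5; in particular 1 has no preimage. So f is not surjective.
Because the two images are disjoint, no x < −4 has f(x) = f(−4), so we compute f⁻¹(−4): −4 lies in (−∞, 1), so solve 2x + 9 = −4: x = (−4 − 9)/2 = −13/2.

-13/2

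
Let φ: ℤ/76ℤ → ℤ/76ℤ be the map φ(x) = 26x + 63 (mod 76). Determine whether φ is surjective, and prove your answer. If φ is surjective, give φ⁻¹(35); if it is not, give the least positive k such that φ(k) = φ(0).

38

Since gcd(26, 76) = 2, we have 26x ≡ 0 (mod 2) for all x, so φ(x) ≡ 1 (mod 2).
But 0 ≢ 1 (mod 2), so 0 ∈ ℤ/76ℤ has no preimage. Thus φ is not surjective.
Since φ is not surjective, we find the least positive k with φ(k) = φ(0): this means 26k ≡ 0 (mod 76), i.e. 76 ∣ 26k. Since gcd(26, 76) = 2, dividing through by 2 this holds exactly when 38 ∣ 13k, and as gcd(13, 38) = 1, exactly when 38 ∣ k.
The smallest positive such k is 38.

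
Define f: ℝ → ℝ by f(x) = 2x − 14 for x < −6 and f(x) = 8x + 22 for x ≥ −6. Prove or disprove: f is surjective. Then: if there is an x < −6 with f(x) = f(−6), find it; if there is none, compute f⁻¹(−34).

Both pieces are strictly increasing (slopes 2 and 8), so each is injective on its own interval.
The left piece maps (−∞, −6) onto (−∞, −26); the right piece maps [−6, ∞) onto [−26, ∞).
These images together cover ℝ, so f is surjective.
Because the two images are disjoint, no x < −6 has f(x) = f(−6), so we compute f⁻¹(−34): −34 lies in (−∞, −26), so solve 2x − 14 = −34: x = (−34 + 14)/2 = −10.

-10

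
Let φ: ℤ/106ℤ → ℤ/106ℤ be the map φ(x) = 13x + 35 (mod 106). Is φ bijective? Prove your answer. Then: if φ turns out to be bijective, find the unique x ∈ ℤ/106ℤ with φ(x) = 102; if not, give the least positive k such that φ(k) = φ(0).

If φ(x_1) = φ(x_2), then 13x_1 ≡ 13x_2 (mod 106). Because gcd(13, 106) = 1, we may cancel 13 to get x_1 ≡ x_2 (mod 106).
We now compute 13⁻¹ mod 106 explicitly. Euclid's algorithm: 106 = 8·13 + 2, 13 = 6·2 + 1; back-substituting gives 1 = 49·13 − 6·106, so 13⁻¹ ≡ 49 (mod 106).
Then y ↦ 49(y − 35) is a two-sided inverse to φ, so every y ∈ ℤ/106ℤ has a preimage.
Therefore φ is bijective.
Since φ is bijective, we find φ⁻¹(102): we need 13x ≡ 102 − 35 ≡ 67 (mod 106). Using 13⁻¹ = 49: x ≡ 49·67 = 3283 = 30·106 + 103, so x = 103.
Check: φ(103) = 13·103 + 35 = 1374 = 12·106 + 102 ≡ 102 (mod 106).

103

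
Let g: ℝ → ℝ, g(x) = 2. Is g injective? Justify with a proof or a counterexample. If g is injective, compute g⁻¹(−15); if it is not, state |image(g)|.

1

g(0) = 2 = g(1) with 0 ≠ 1, so g is not injective.
Since g is not injective, we state |image(g)|: the image of g is {2}, which has 1 element.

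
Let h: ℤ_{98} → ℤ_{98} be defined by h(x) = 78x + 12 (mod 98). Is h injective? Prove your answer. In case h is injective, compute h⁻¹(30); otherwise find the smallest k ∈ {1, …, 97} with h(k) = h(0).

49

By definition, injectivity means: for all s, t in the domain, h(s) = h(t) implies s = t.
We have gcd(78, 98) = 2 > 1. Taking s = 0 and t = 49: h(0) = 12 and h(49) = 78·49 + 12 = 3834 ≡ 12 (mod 98).
So h(0) = h(49) while 0 ≠ 49, so h is not injective.
Since h is not injective, we find the least positive k with h(k) = h(0): this means 78k ≡ 0 (mod 98), i.e. 98 ∣ 78k. Since gcd(78, 98) = 2, dividing through by 2 this holds exactly when 49 ∣ 39k, and as gcd(39, 49) = 1, exactly when 49 ∣ k.
The smallest positive such k is 49.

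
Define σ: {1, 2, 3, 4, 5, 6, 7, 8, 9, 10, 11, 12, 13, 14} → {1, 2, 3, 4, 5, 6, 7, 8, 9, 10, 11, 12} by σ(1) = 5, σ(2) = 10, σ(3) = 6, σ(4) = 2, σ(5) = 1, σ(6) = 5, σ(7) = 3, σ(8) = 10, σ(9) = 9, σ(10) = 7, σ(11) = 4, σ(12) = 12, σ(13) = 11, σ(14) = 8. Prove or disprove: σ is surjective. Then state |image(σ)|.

12

Every element of the codomain has a preimage: 1 = σ(5), 2 = σ(4), 3 = σ(7), 4 = σ(11), 5 = σ(1), 6 = σ(3), 7 = σ(10), 8 = σ(14), 9 = σ(9), 10 = σ(2), 11 = σ(13), 12 = σ(12).
Thus σ is surjective.
The image of σ is {1, 2, 3, 4, 5, 6, 7, 8, 9, 10, 11, 12}, which has 12 elements.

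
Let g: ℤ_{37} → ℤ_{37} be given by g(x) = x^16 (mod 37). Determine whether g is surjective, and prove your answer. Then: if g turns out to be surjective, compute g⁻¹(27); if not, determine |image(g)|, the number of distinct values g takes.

10

g(1) = 1^16 = 1.
g(6): Repeated squaring mod 37: 6^1 ≡ 6, 6^2 ≡ 6² = 36, 6^4 ≡ 36² = 1296 ≡ 1, 6^8 ≡ 1² = 1, 6^16 ≡ 1² = 1. So 6^16 ≡ 1 (mod 37).
So g(1) = g(6) = 1 while 1 ≠ 6, so g is not injective.
A non-injective map from the 37-element set ℤ_{37} to itself takes at most 36 distinct values, so it cannot be surjective. Thus g is not surjective.
Since g is not surjective, we determine |image(g)|. Computing x^16 mod 37 for each x (by repeated squaring, reducing mod 37 at every step), the values g(0), g(1), …, g(36) are: 0, 1, 9, 33, 7, 34, 1, 34, 26, 16, 10, 26, 9, 7, 10, 12, 12, 16, 33, 33, 16, 12, 12, 10, 7, 9, 26, 10, 16, 26, 34, 1, 34, 7, 33, 9, 1.
The distinct values are {0, 1, 7, 9, 10, 12, 16, 26, 33, 34}; there are 10 of them.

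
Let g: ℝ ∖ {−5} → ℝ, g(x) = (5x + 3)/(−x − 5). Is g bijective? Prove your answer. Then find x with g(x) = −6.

If g(x) = −5, cross-multiplying gives −1(5x + 3) = 5(−x − 5), which simplifies to −3 = −25 — false.  So −5 has no preimage and g is not surjective.
Therefore g is not bijective.
Solving g(x) = −6: cross-multiplying gives 5x + 3 = −6(−x − 5), which rearranges to −1x = 27, so x = −27.

-27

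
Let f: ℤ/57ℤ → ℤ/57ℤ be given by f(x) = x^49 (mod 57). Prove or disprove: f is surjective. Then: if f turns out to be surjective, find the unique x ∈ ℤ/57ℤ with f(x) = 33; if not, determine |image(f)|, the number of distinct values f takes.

3

Computing x^49 mod 57 for each x (by repeated squaring, reducing mod 57 at every step), the values f(0), f(1), …, f(56) are: 0, 1, 41, 33, 28, 17, 42, 7, 8, 6, 13, 11, 12, 34, 2, 48, 43, 35, 18, 19, 20, 3, 52, 47, 36, 4, 26, 27, 25, 32, 30, 31, 53, 21, 10, 5, 54, 37, 38, 39, 22, 14, 9, 55, 23, 45, 46, 44, 51, 49, 50, 15, 40, 29, 24, 16, 56.
Every element of ℤ/57ℤ appears exactly once in this list, so f is a bijection, and in particular surjective.
Since f is surjective, we read off the preimage of 33 from the same table: f(3) = 33, so f⁻¹(33) = 3.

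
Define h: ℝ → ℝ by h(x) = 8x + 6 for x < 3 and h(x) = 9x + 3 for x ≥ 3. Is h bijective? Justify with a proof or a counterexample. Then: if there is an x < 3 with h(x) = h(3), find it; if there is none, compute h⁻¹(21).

15/8

Both pieces are strictly increasing (slopes 8 and 9), so each is injective on its own interval.
The left piece maps (−∞, 3) onto (−∞, 30); the right piece maps [3, ∞) onto [30, ∞).
Since 30 = 30, the images partition ℝ: h is injective and surjective, hence bijective.
Because the two images are disjoint, no x < 3 has h(x) = h(3), so we compute h⁻¹(21): 21 lies in (−∞, 30), so solve 8x + 6 = 21: x = (21 − 6)/8 = 15/8.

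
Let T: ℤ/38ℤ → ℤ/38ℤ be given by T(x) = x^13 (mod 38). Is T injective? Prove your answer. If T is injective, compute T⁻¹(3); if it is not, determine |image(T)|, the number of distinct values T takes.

Computing x^13 mod 38 for each x (by repeated squaring, reducing mod 38 at every step), the values T(0), T(1), …, T(37) are: 0, 1, 22, 33, 28, 17, 4, 7, 8, 25, 32, 11, 12, 15, 2, 29, 24, 35, 18, 19, 20, 3, 14, 9, 36, 23, 26, 27, 6, 13, 30, 31, 34, 21, 10, 5, 16, 37.
Every element of ℤ/38ℤ appears exactly once in this list, so T is a bijection, and in particular injective.
Since T is injective, we read off the preimage of 3 from the same table: T(21) = 3, so T⁻¹(3) = 21.

21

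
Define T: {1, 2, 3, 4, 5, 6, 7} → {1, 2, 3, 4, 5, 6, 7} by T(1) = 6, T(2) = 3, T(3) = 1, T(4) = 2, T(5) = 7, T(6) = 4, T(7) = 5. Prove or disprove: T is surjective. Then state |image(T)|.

Every element of the codomain has a preimage: 1 = T(3), 2 = T(4), 3 = T(2), 4 = T(6), 5 = T(7), 6 = T(1), 7 = T(5).
Therefore T is surjective.
The image of T is {1, 2, 3, 4, 5, 6, 7}, which has 7 elements.

7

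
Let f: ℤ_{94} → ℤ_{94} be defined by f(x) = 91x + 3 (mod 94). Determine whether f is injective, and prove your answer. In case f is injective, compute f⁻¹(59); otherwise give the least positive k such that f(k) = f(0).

Recall that f is injective when f(x_1) = f(x_2) forces x_1 = x_2.
If f(x_1) = f(x_2), then 91x_1 ≡ 91x_2 (mod 94). Because gcd(91, 94) = 1, we may cancel 91 to get x_1 ≡ x_2 (mod 94).
Thus f is injective.
We now compute 91⁻¹ mod 94 explicitly. Euclid's algorithm: 94 = 1·91 + 3, 91 = 30·3 + 1; back-substituting gives 1 = 31·91 − 30·94, so 91⁻¹ ≡ 31 (mod 94).
Since f is injective, we find f⁻¹(59): we need 91x ≡ 59 − 3 ≡ 56 (mod 94). Using 91⁻¹ = 31: x ≡ 31·56 = 1736 = 18·94 + 44, so x = 44.
Check: f(44) = 91·44 + 3 = 4007 = 42·94 + 59 ≡ 59 (mod 94).

44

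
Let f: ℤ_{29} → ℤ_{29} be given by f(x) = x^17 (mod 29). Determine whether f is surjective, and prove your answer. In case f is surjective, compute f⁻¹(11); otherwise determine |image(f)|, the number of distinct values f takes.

Since 29 is prime, the nonzero elements of ℤ_{29} form a cyclic group of order 28.
As gcd(17, 28) = 1, raising to the 17th power is a bijection on this group: if u^17 ≡ v^17 then (uv^{−1})^17 = 1, and the only element of order dividing gcd(17, 28) = 1 is 1, so u = v.
With f(0) = 0 this makes f injective on all of ℤ_{29}, hence bijective (finite equal-size domain and codomain). In particular f is surjective.
Since f is surjective, we find the preimage of 11. The inverse of x ↦ x^17 on (ℤ_{29})^× is x ↦ x^5, because 17·5 = 85 = 3·28 + 1 ≡ 1 (mod 28) and x^{28} = 1 for x ≠ 0 (Fermat). So f⁻¹(11) = 11^5 mod 29.
Repeated squaring mod 29: 11^1 ≡ 11, 11^2 ≡ 11² = 121 ≡ 5, 11^4 ≡ 5² = 25. Since 5 = 4 + 1, 11^5 ≡ 25·11: 25·11 = 275 ≡ 14. So 11^5 ≡ 14 (mod 29).
Hence f⁻¹(11) = 14.

14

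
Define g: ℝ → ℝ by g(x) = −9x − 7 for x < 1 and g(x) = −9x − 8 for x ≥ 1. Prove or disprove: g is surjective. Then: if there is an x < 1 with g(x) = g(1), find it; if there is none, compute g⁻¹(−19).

11/9

Both pieces are strictly decreasing (slopes −9 and −9), so each is injective on its own interval.
The left piece maps (−∞, 1) onto (−16, ∞); the right piece maps [1, ∞) onto (−∞, −17].
The union (−16, ∞) ∪ (−∞, −17] omits the interval between −16 and −17; in particular −16 has no preimage. So g is not surjective.
Because the two images are disjoint, no x < 1 has g(x) = g(1), so we compute g⁻¹(−19): −19 lies in (−∞, −17], so solve −9x − 8 = −19: x = (−19 + 8)/(−9) = 11/9.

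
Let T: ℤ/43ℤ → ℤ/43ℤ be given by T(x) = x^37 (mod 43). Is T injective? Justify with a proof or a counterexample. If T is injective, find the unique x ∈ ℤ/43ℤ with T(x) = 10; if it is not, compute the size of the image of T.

Since 43 is prime, the nonzero elements of ℤ/43ℤ form a cyclic group of order 42.
As gcd(37, 42) = 1, raising to the 37th power is a bijection on this group: if a^37 ≡ b^37 then (ab^{−1})^37 = 1, and the only element of order dividing gcd(37, 42) = 1 is 1, so a = b.
With T(0) = 0 this makes T injective on all of ℤ/43ℤ, hence bijective (finite equal-size domain and codomain). In particular T is injective.
Since T is injective, we find the preimage of 10. The inverse of x ↦ x^37 on (ℤ/43ℤ)^× is x ↦ x^25, because 37·25 = 925 = 22·42 + 1 ≡ 1 (mod 42) and x^{42} = 1 for x ≠ 0 (Fermat). So T⁻¹(10) = 10^25 mod 43.
Repeated squaring mod 43: 10^1 ≡ 10, 10^2 ≡ 10² = 100 ≡ 14, 10^4 ≡ 14² = 196 ≡ 24, 10^8 ≡ 24² = 576 ≡ 17, 10^16 ≡ 17² = 289 ≡ 31. Since 25 = 16 + 8 + 1, 10^25 ≡ 31·17·10: 31·17 = 527 ≡ 11, then 11·10 = 110 ≡ 24. So 10^25 ≡ 24 (mod 43).
Hence T⁻¹(10) = 24.

24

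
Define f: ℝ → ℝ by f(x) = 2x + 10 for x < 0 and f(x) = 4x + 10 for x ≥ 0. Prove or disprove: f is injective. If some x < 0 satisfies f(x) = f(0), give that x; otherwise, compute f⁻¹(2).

-4

Both pieces are strictly increasing (slopes 2 and 4), so each is injective on its own interval.
The left piece maps (−∞, 0) onto (−∞, 10); the right piece maps [0, ∞) onto [10, ∞).
These images are disjoint, so no value is attained by both pieces. So f is injective.
Because the two images are disjoint, no x < 0 has f(x) = f(0), so we compute f⁻¹(2): 2 lies in (−∞, 10), so solve 2x + 10 = 2: x = (2 − 10)/2 = −4.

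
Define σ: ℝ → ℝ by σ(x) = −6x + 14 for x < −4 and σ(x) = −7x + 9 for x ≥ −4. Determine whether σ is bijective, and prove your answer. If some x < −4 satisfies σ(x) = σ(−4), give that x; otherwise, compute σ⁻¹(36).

-27/7

Both pieces are strictly decreasing (slopes −6 and −7), so each is injective on its own interval.
The left piece maps (−∞, −4) onto (38, ∞); the right piece maps [−4, ∞) onto (−∞, 37].
The images leave a gap (38 has no preimage), so σ is not surjective, hence not bijective.
Because the two images are disjoint, no x < −4 has σ(x) = σ(−4), so we compute σ⁻¹(36): 36 lies in (−∞, 37], so solve −7x + 9 = 36: x = (36 − 9)/(−7) = −27/7.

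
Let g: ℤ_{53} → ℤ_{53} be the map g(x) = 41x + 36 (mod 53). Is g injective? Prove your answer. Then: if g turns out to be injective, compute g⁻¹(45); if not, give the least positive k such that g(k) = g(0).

If g(s) = g(t), then 41s ≡ 41t (mod 53). Because gcd(41, 53) = 1, we may cancel 41 to get s ≡ t (mod 53).
Therefore g is injective.
We now compute 41⁻¹ mod 53 explicitly. Euclid's algorithm: 53 = 1·41 + 12, 41 = 3·12 + 5, 12 = 2·5 + 2, 5 = 2·2 + 1; back-substituting gives 1 = 22·41 − 17·53, so 41⁻¹ ≡ 22 (mod 53).
Since g is injective, we find g⁻¹(45): we need 41x ≡ 45 − 36 ≡ 9 (mod 53). Using 41⁻¹ = 22: x ≡ 22·9 = 198 = 3·53 + 39, so x = 39.
Check: g(39) = 41·39 + 36 = 1635 = 30·53 + 45 ≡ 45 (mod 53).

39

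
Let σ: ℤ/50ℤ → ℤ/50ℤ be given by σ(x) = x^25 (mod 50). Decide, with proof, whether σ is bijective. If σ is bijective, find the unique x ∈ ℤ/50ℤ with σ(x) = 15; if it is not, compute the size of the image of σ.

10

σ(0) = 0^25 = 0.
σ(10): Repeated squaring mod 50: 10^1 ≡ 10, 10^2 ≡ 10² = 100 ≡ 0, 10^4 ≡ 0² = 0, 10^8 ≡ 0² = 0, 10^16 ≡ 0² = 0. Since 25 = 16 + 8 + 1, 10^25 ≡ 0·0·10: 0·0 = 0, then 0·10 = 0. So 10^25 ≡ 0 (mod 50).
So σ(0) = σ(10) = 0 while 0 ≠ 10, hence σ is not injective, hence not bijective.
Since σ is not bijective, we determine |image(σ)|. Computing x^25 mod 50 for each x (by repeated squaring, reducing mod 50 at every step), the values σ(0), σ(1), …, σ(49) are: 0, 1, 32, 43, 24, 25, 26, 7, 18, 49, 0, 1, 32, 43, 24, 25, 26, 7, 18, 49, 0, 1, 32, 43, 24, 25, 26, 7, 18, 49, 0, 1, 32, 43, 24, 25, 26, 7, 18, 49, 0, 1, 32, 43, 24, 25, 26, 7, 18, 49.
The distinct values are {0, 1, 7, 18, 24, 25, 26, 32, 43, 49}; there are 10 of them.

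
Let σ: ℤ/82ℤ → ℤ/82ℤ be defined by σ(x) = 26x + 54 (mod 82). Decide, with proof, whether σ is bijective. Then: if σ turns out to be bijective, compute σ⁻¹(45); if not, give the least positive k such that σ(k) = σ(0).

We have gcd(26, 82) = 2 > 1. Taking x_1 = 0 and x_2 = 41: σ(0) = 54 and σ(41) = 26·41 + 54 = 1120 ≡ 54 (mod 82).
So σ(0) = σ(41) while 0 ≠ 41, thus σ is not injective, hence not bijective.
Since σ is not bijective, we find the least positive k with σ(k) = σ(0): this means 26k ≡ 0 (mod 82), i.e. 82 ∣ 26k. Since gcd(26, 82) = 2, dividing through by 2 this holds exactly when 41 ∣ 13k, and as gcd(13, 41) = 1, exactly when 41 ∣ k.
The smallest positive such k is 41.

41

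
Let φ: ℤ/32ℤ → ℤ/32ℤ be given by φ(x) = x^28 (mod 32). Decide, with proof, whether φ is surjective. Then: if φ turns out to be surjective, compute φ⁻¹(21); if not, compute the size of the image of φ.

φ(0) = 0^28 = 0.
φ(2): Repeated squaring mod 32: 2^1 ≡ 2, 2^2 ≡ 2² = 4, 2^4 ≡ 4² = 16, 2^8 ≡ 16² = 256 ≡ 0, 2^16 ≡ 0² = 0. Since 28 = 16 + 8 + 4, 2^28 ≡ 0·0·16: 0·0 = 0, then 0·16 = 0. So 2^28 ≡ 0 (mod 32).
So φ(0) = φ(2) = 0 while 0 ≠ 2, so φ is not injective.
A non-injective map from the 32-element set ℤ/32ℤ to itself takes at most 31 distinct values, so it cannot be surjective. Therefore φ is not surjective.
Since φ is not surjective, we determine |image(φ)|. Computing x^28 mod 32 for each x (by repeated squaring, reducing mod 32 at every step), the values φ(0), φ(1), …, φ(31) are: 0, 1, 0, 17, 0, 17, 0, 1, 0, 1, 0, 17, 0, 17, 0, 1, 0, 1, 0, 17, 0, 17, 0, 1, 0, 1, 0, 17, 0, 17, 0, 1.
The distinct values are {0, 1, 17}; there are 3 of them.

3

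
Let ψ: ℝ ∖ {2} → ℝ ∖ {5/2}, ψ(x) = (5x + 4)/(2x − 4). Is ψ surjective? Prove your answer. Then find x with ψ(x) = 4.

For any y ≠ 5/2, solving y(2x − 4) = 5x + 4 for x gives a well-defined x ≠ 2. So ψ is surjective.
Solving ψ(x) = 4: cross-multiplying gives 5x + 4 = 4(2x − 4), which rearranges to −3x = −20, so x = 20/3.

20/3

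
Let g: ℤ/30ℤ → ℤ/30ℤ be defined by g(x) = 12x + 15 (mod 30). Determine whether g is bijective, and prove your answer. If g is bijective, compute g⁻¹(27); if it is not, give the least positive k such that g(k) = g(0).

5

Recall that g is injective when g(u) = g(v) forces u = v.
We have gcd(12, 30) = 6 > 1. Taking u = 0 and v = 5: g(0) = 15 and g(5) = 12·5 + 15 = 75 ≡ 15 (mod 30).
So g(0) = g(5) while 0 ≠ 5, thus g is not injective, hence not bijective.
Since g is not bijective, we find the least positive k with g(k) = g(0): this means 12k ≡ 0 (mod 30), i.e. 30 ∣ 12k. Since gcd(12, 30) = 6, dividing through by 6 this holds exactly when 5 ∣ 2k, and as gcd(2, 5) = 1, exactly when 5 ∣ k.
The smallest positive such k is 5.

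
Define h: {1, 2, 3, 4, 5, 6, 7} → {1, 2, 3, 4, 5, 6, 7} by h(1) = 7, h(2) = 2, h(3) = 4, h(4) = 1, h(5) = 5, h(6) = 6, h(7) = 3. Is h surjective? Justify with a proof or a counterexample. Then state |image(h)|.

7

Every element of the codomain has a preimage: 1 = h(4), 2 = h(2), 3 = h(7), 4 = h(3), 5 = h(5), 6 = h(6), 7 = h(1).
Therefore h is surjective.
The image of h is {1, 2, 3, 4, 5, 6, 7}, which has 7 elements.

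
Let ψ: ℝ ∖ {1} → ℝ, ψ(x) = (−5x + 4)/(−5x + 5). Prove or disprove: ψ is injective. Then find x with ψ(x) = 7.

31/30

Suppose ψ(u) = ψ(v). Cross-multiplying: (−5u + 4)(−5v + 5) = (−5v + 4)(−5u + 5).
Expanding both sides and cancelling the symmetric terms leaves −5·(u − v) = 0. Since −5 ≠ 0, u = v. Thus ψ is injective.
Solving ψ(x) = 7: cross-multiplying gives −5x + 4 = 7(−5x + 5), which rearranges to 30x = 31, so x = 31/30.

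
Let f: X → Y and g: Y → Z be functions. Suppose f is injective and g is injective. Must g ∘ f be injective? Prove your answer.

injective

Suppose (g ∘ f)(s) = (g ∘ f)(t), i.e. g(f(s)) = g(f(t)).
Since g is injective, f(s) = f(t). Since f is injective, s = t. Thus g ∘ f is injective.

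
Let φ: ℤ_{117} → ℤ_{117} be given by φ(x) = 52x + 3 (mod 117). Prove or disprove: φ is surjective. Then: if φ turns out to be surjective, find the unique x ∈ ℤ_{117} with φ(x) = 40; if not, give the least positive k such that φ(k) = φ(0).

Recall: surjectivity means every element of the codomain has a preimage under φ.
Since gcd(52, 117) = 13, we have 52x ≡ 0 (mod 13) for all x, so φ(x) ≡ 3 (mod 13).
But 0 ≢ 3 (mod 13), so 0 ∈ ℤ_{117} has no preimage. Therefore φ is not surjective.
Since φ is not surjective, we find the least positive k with φ(k) = φ(0): this means 52k ≡ 0 (mod 117), i.e. 117 ∣ 52k. Since gcd(52, 117) = 13, dividing through by 13 this holds exactly when 9 ∣ 4k, and as gcd(4, 9) = 1, exactly when 9 ∣ k.
The smallest positive such k is 9.

9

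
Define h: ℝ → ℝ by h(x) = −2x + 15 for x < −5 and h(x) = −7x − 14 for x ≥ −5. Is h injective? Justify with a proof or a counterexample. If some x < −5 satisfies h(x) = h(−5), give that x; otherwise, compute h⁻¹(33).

Both pieces are strictly decreasing (slopes −2 and −7), so each is injective on its own interval.
The left piece maps (−∞, −5) onto (25, ∞); the right piece maps [−5, ∞) onto (−∞, 21].
These images are disjoint, so no value is attained by both pieces. So h is injective.
Because the two images are disjoint, no x < −5 has h(x) = h(−5), so we compute h⁻¹(33): 33 lies in (25, ∞), so solve −2x + 15 = 33: x = (33 − 15)/(−2) = −9.

-9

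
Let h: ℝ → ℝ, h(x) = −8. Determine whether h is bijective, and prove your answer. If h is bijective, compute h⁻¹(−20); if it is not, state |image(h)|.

1

h(0) = −8 = h(1) with 0 ≠ 1, so h is not injective, hence not bijective.
Since h is not bijective, we state |image(h)|: the image of h is {−8}, which has 1 element.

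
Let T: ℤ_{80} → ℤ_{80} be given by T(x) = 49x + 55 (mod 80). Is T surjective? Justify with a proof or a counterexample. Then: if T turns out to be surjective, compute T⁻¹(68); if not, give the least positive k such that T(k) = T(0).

Since gcd(49, 80) = 1, 49 is invertible modulo 80. Euclid's algorithm: 80 = 1·49 + 31, 49 = 1·31 + 18, 31 = 1·18 + 13, 18 = 1·13 + 5, 13 = 2·5 + 3, 5 = 1·3 + 2, 3 = 1·2 + 1; back-substituting gives 1 = 49·49 − 30·80, so 49⁻¹ ≡ 49 (mod 80).
For any y ∈ ℤ_{80}, x = 49(y − 55) mod 80 satisfies T(x) = 49·49(y − 55) + 55 ≡ y (since 49·49 ≡ 1 mod 80). So every y has a preimage.
Hence T is surjective.
Since T is surjective, we find T⁻¹(68): we need 49x ≡ 68 − 55 ≡ 13 (mod 80). Using 49⁻¹ = 49: x ≡ 49·13 = 637 = 7·80 + 77, so x = 77.
Check: T(77) = 49·77 + 55 = 3828 = 47·80 + 68 ≡ 68 (mod 80).

77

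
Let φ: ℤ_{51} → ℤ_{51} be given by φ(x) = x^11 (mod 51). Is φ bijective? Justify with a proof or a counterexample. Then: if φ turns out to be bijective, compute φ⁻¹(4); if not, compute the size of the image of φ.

Computing x^11 mod 51 for each x (by repeated squaring, reducing mod 51 at every step), the values φ(0), φ(1), …, φ(50) are: 0, 1, 8, 24, 13, 11, 39, 31, 2, 15, 37, 29, 6, 4, 44, 9, 16, 17, 18, 25, 41, 30, 28, 5, 48, 19, 32, 3, 46, 23, 21, 10, 26, 33, 34, 35, 42, 7, 47, 45, 22, 14, 36, 49, 20, 12, 40, 38, 27, 43, 50.
Every element of ℤ_{51} appears exactly once in this list, so φ is a bijection, and in particular bijective.
Since φ is bijective, we read off the preimage of 4 from the same table: φ(13) = 4, so φ⁻¹(4) = 13.

13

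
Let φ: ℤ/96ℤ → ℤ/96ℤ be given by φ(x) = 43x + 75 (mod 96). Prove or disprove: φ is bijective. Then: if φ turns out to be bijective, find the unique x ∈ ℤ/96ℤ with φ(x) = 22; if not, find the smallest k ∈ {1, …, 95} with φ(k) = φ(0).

If φ(u) = φ(v), then 43u ≡ 43v (mod 96). Because gcd(43, 96) = 1, we may cancel 43 to get u ≡ v (mod 96).
We now compute 43⁻¹ mod 96 explicitly. Euclid's algorithm: 96 = 2·43 + 10, 43 = 4·10 + 3, 10 = 3·3 + 1; back-substituting gives 1 = 67·43 − 30·96, so 43⁻¹ ≡ 67 (mod 96).
For any y ∈ ℤ/96ℤ, x = 67(y − 75) mod 96 satisfies φ(x) = 43·67(y − 75) + 75 ≡ y (since 43·67 ≡ 1 mod 96). So every y has a preimage.
Therefore φ is bijective.
Since φ is bijective, we compute φ⁻¹(22): solve 43x + 75 ≡ 22 (mod 96), i.e. 43x ≡ 43 (mod 96).
Multiplying by 43⁻¹ = 67 gives x ≡ 67·43 = 2881 = 30·96 + 1 ≡ 1 (mod 96).
Check: φ(1) = 43·1 + 75 = 118 = 1·96 + 22 ≡ 22 (mod 96).

1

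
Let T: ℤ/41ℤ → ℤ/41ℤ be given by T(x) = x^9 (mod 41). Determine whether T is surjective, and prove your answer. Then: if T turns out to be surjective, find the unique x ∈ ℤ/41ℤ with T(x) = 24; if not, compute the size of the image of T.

15

Since 41 is prime, the nonzero elements of ℤ/41ℤ form a cyclic group of order 40.
As gcd(9, 40) = 1, raising to the 9th power is a bijection on this group: if a^9 ≡ b^9 then (ab^{−1})^9 = 1, and the only element of order dividing gcd(9, 40) = 1 is 1, so a = b.
With T(0) = 0 this makes T injective on all of ℤ/41ℤ, hence bijective (finite equal-size domain and codomain). In particular T is surjective.
Since T is surjective, we find the preimage of 24. The inverse of x ↦ x^9 on (ℤ/41ℤ)^× is x ↦ x^9, because 9·9 = 81 = 2·40 + 1 ≡ 1 (mod 40) and x^{40} = 1 for x ≠ 0 (Fermat). So T⁻¹(24) = 24^9 mod 41.
Repeated squaring mod 41: 24^1 ≡ 24, 24^2 ≡ 24² = 576 ≡ 2, 24^4 ≡ 2² = 4, 24^8 ≡ 4² = 16. Since 9 = 8 + 1, 24^9 ≡ 16·24: 16·24 = 384 ≡ 15. So 24^9 ≡ 15 (mod 41).
Hence T⁻¹(24) = 15.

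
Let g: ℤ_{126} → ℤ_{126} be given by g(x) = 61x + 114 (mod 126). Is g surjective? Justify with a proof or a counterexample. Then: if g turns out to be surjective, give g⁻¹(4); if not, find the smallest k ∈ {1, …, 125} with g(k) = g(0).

118

Since gcd(61, 126) = 1, 61 is invertible modulo 126. Euclid's algorithm: 126 = 2·61 + 4, 61 = 15·4 + 1; back-substituting gives 1 = 31·61 − 15·126, so 61⁻¹ ≡ 31 (mod 126).
Then y ↦ 31(y − 114) is a two-sided inverse to g, so every y ∈ ℤ_{126} has a preimage.
Thus g is surjective.
Since g is surjective, we compute g⁻¹(4): solve 61x + 114 ≡ 4 (mod 126), i.e. 61x ≡ 16 (mod 126).
Multiplying by 61⁻¹ = 31 gives x ≡ 31·16 = 496 = 3·126 + 118 ≡ 118 (mod 126).
Check: g(118) = 61·118 + 114 = 7312 = 58·126 + 4 ≡ 4 (mod 126).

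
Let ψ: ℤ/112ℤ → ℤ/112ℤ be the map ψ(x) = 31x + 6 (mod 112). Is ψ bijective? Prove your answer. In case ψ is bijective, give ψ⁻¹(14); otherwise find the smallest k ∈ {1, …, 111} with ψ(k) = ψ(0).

40

If ψ(u) = ψ(v), then 31u ≡ 31v (mod 112). Because gcd(31, 112) = 1, we may cancel 31 to get u ≡ v (mod 112).
We now compute 31⁻¹ mod 112 explicitly. Euclid's algorithm: 112 = 3·31 + 19, 31 = 1·19 + 12, 19 = 1·12 + 7, 12 = 1·7 + 5, 7 = 1·5 + 2, 5 = 2·2 + 1; back-substituting gives 1 = 47·31 − 13·112, so 31⁻¹ ≡ 47 (mod 112).
Then y ↦ 47(y − 6) is a two-sided inverse to ψ, so every y ∈ ℤ/112ℤ has a preimage.
Hence ψ is bijective.
Since ψ is bijective, we find ψ⁻¹(14): we need 31x ≡ 14 − 6 ≡ 8 (mod 112). Using 31⁻¹ = 47: x ≡ 47·8 = 376 = 3·112 + 40, so x = 40.
Check: ψ(40) = 31·40 + 6 = 1246 = 11·112 + 14 ≡ 14 (mod 112).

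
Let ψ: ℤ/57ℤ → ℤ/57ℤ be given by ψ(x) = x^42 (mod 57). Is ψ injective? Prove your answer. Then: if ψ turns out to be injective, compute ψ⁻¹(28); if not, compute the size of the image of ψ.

8

ψ(2): Repeated squaring mod 57: 2^1 ≡ 2, 2^2 ≡ 2² = 4, 2^4 ≡ 4² = 16, 2^8 ≡ 16² = 256 ≡ 28, 2^16 ≡ 28² = 784 ≡ 43, 2^32 ≡ 43² = 1849 ≡ 25. Since 42 = 32 + 8 + 2, 2^42 ≡ 25·28·4: 25·28 = 700 ≡ 16, then 16·4 = 64 ≡ 7. So 2^42 ≡ 7 (mod 57).
ψ(5): Repeated squaring mod 57: 5^1 ≡ 5, 5^2 ≡ 5² = 25, 5^4 ≡ 25² = 625 ≡ 55, 5^8 ≡ 55² = 3025 ≡ 4, 5^16 ≡ 4² = 16, 5^32 ≡ 16² = 256 ≡ 28. Since 42 = 32 + 8 + 2, 5^42 ≡ 28·4·25: 28·4 = 112 ≡ 55, then 55·25 = 1375 ≡ 7. So 5^42 ≡ 7 (mod 57).
So ψ(2) = ψ(5) = 7 while 2 ≠ 5, hence ψ is not injective.
Since ψ is not injective, we determine |image(ψ)|. Computing x^42 mod 57 for each x (by repeated squaring, reducing mod 57 at every step), the values ψ(0), ψ(1), …, ψ(56) are: 0, 1, 7, 45, 49, 7, 30, 1, 1, 30, 49, 1, 39, 49, 7, 30, 7, 7, 39, 19, 1, 45, 7, 49, 45, 49, 1, 39, 49, 49, 39, 1, 49, 45, 49, 7, 45, 1, 19, 39, 7, 7, 30, 7, 49, 39, 1, 49, 30, 1, 1, 30, 7, 49, 45, 7, 1.
The distinct values are {0, 1, 7, 19, 30, 39, 45, 49}; there are 8 of them.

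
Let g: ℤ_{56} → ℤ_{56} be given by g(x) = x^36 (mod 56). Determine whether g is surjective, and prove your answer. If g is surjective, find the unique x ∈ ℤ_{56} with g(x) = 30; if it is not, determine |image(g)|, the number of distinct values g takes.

g(1) = 1^36 = 1.
g(3): Repeated squaring mod 56: 3^1 ≡ 3, 3^2 ≡ 3² = 9, 3^4 ≡ 9² = 81 ≡ 25, 3^8 ≡ 25² = 625 ≡ 9, 3^16 ≡ 9² = 81 ≡ 25, 3^32 ≡ 25² = 625 ≡ 9. Since 36 = 32 + 4, 3^36 ≡ 9·25: 9·25 = 225 ≡ 1. So 3^36 ≡ 1 (mod 56).
So g(1) = g(3) = 1 while 1 ≠ 3, therefore g is not injective.
A non-injective map from the 56-element set ℤ_{56} to itself takes at most 55 distinct values, so it cannot be surjective. Therefore g is not surjective.
Since g is not surjective, we determine |image(g)|. Computing x^36 mod 56 for each x (by repeated squaring, reducing mod 56 at every step), the values g(0), g(1), …, g(55) are: 0, 1, 8, 1, 8, 1, 8, 49, 8, 1, 8, 1, 8, 1, 0, 1, 8, 1, 8, 1, 8, 49, 8, 1, 8, 1, 8, 1, 0, 1, 8, 1, 8, 1, 8, 49, 8, 1, 8, 1, 8, 1, 0, 1, 8, 1, 8, 1, 8, 49, 8, 1, 8, 1, 8, 1.
The distinct values are {0, 1, 8, 49}; there are 4 of them.

4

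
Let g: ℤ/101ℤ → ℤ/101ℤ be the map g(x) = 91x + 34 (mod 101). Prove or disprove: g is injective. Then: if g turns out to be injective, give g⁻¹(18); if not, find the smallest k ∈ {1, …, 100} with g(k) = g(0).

42

Recall that injectivity means: for all s, t in the domain, g(s) = g(t) implies s = t.
Suppose g(s) = g(t) in ℤ/101ℤ. Then 91s + 34 ≡ 91t + 34 (mod 101), hence 91(s − t) ≡ 0 (mod 101).
Since gcd(91, 101) = 1, 91 is invertible modulo 101, thus s − t ≡ 0 (mod 101), i.e. s = t.
Hence g is injective.
We now compute 91⁻¹ mod 101 explicitly. Euclid's algorithm: 101 = 1·91 + 10, 91 = 9·10 + 1; back-substituting gives 1 = 10·91 − 9·101, so 91⁻¹ ≡ 10 (mod 101).
Since g is injective, we find g⁻¹(18): we need 91x ≡ 18 − 34 ≡ 85 (mod 101). Using 91⁻¹ = 10: x ≡ 10·85 = 850 = 8·101 + 42, so x = 42.
Check: g(42) = 91·42 + 34 = 3856 = 38·101 + 18 ≡ 18 (mod 101).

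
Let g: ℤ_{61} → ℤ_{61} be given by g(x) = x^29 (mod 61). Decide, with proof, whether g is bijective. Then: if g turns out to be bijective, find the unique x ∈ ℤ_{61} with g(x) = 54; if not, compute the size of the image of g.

Since 61 is prime, the nonzero elements of ℤ_{61} form a cyclic group of order 60.
As gcd(29, 60) = 1, raising to the 29th power is a bijection on this group: if s^29 ≡ t^29 then (st^{−1})^29 = 1, and the only element of order dividing gcd(29, 60) = 1 is 1, so s = t.
With g(0) = 0 this makes g injective on all of ℤ_{61}, hence bijective (finite equal-size domain and codomain). In particular g is bijective.
Since g is bijective, we find the preimage of 54. The inverse of x ↦ x^29 on (ℤ_{61})^× is x ↦ x^29, because 29·29 = 841 = 14·60 + 1 ≡ 1 (mod 60) and x^{60} = 1 for x ≠ 0 (Fermat). So g⁻¹(54) = 54^29 mod 61.
Repeated squaring mod 61: 54^1 ≡ 54, 54^2 ≡ 54² = 2916 ≡ 49, 54^4 ≡ 49² = 2401 ≡ 22, 54^8 ≡ 22² = 484 ≡ 57, 54^16 ≡ 57² = 3249 ≡ 16. Since 29 = 16 + 8 + 4 + 1, 54^29 ≡ 16·57·22·54: 16·57 = 912 ≡ 58, then 58·22 = 1276 ≡ 56, then 56·54 = 3024 ≡ 35. So 54^29 ≡ 35 (mod 61).
Hence g⁻¹(54) = 35.

35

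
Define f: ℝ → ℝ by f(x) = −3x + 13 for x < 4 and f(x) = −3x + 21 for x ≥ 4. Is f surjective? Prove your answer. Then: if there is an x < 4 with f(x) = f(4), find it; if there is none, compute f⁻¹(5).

4/3

Both pieces are strictly decreasing (slopes −3 and −3), so each is injective on its own interval.
The left piece maps (−∞, 4) onto (1, ∞); the right piece maps [4, ∞) onto (−∞, 9].
The union (1, ∞) ∪ (−∞, 9] covers ℝ, so f is surjective.
For the follow-up: the images overlap, so an x < 4 with f(x) = f(4) exists. f(4) = 9; solving −3x + 13 = 9 for x < 4 gives x = (9 − 13)/(−3) = 4/3.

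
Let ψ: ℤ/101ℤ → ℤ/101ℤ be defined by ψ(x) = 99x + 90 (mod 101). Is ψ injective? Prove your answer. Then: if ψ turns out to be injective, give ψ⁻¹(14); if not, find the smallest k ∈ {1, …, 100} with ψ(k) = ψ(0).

Recall: injectivity means: for all u, v in the domain, ψ(u) = ψ(v) implies u = v.
Suppose ψ(u) = ψ(v) in ℤ/101ℤ. Then 99u + 90 ≡ 99v + 90 (mod 101), therefore 99(u − v) ≡ 0 (mod 101).
Since gcd(99, 101) = 1, 99 is invertible modulo 101, hence u − v ≡ 0 (mod 101), i.e. u = v.
Thus ψ is injective.
We now compute 99⁻¹ mod 101 explicitly. Euclid's algorithm: 101 = 1·99 + 2, 99 = 49·2 + 1; back-substituting gives 1 = 50·99 − 49·101, so 99⁻¹ ≡ 50 (mod 101).
Since ψ is injective, we compute ψ⁻¹(14): solve 99x + 90 ≡ 14 (mod 101), i.e. 99x ≡ 25 (mod 101).
Multiplying by 99⁻¹ = 50 gives x ≡ 50·25 = 1250 = 12·101 + 38 ≡ 38 (mod 101).
Check: ψ(38) = 99·38 + 90 = 3852 = 38·101 + 14 ≡ 14 (mod 101).

38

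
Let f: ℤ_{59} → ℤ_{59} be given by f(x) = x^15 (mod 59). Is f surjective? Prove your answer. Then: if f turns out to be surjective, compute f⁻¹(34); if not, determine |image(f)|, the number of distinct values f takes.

Since 59 is prime, the nonzero elements of ℤ_{59} form a cyclic group of order 58.
As gcd(15, 58) = 1, raising to the 15th power is a bijection on this group: if u^15 ≡ v^15 then (uv^{−1})^15 = 1, and the only element of order dividing gcd(15, 58) = 1 is 1, so u = v.
With f(0) = 0 this makes f injective on all of ℤ_{59}, hence bijective (finite equal-size domain and codomain). In particular f is surjective.
Since f is surjective, we find the preimage of 34. The inverse of x ↦ x^15 on (ℤ_{59})^× is x ↦ x^31, because 15·31 = 465 = 8·58 + 1 ≡ 1 (mod 58) and x^{58} = 1 for x ≠ 0 (Fermat). So f⁻¹(34) = 34^31 mod 59.
Repeated squaring mod 59: 34^1 ≡ 34, 34^2 ≡ 34² = 1156 ≡ 35, 34^4 ≡ 35² = 1225 ≡ 45, 34^8 ≡ 45² = 2025 ≡ 19, 34^16 ≡ 19² = 361 ≡ 7. Since 31 = 16 + 8 + 4 + 2 + 1, 34^31 ≡ 7·19·45·35·34: 7·19 = 133 ≡ 15, then 15·45 = 675 ≡ 26, then 26·35 = 910 ≡ 25, then 25·34 = 850 ≡ 24. So 34^31 ≡ 24 (mod 59).
Hence f⁻¹(34) = 24.

24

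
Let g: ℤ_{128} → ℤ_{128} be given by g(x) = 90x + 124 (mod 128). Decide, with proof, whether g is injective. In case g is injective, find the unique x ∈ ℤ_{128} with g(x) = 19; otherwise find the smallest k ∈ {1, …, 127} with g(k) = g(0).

We have gcd(90, 128) = 2 > 1. Taking s = 0 and t = 64: g(0) = 124 and g(64) = 90·64 + 124 = 5884 ≡ 124 (mod 128).
So g(0) = g(64) while 0 ≠ 64, therefore g is not injective.
Since g is not injective, we find the least positive k with g(k) = g(0): this means 90k ≡ 0 (mod 128), i.e. 128 ∣ 90k. Since gcd(90, 128) = 2, dividing through by 2 this holds exactly when 64 ∣ 45k, and as gcd(45, 64) = 1, exactly when 64 ∣ k.
The smallest positive such k is 64.

64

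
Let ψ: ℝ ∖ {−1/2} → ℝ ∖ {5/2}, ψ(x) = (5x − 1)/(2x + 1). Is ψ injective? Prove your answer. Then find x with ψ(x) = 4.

Suppose ψ(u) = ψ(v). Cross-multiplying: (5u − 1)(2v + 1) = (5v − 1)(2u + 1).
Expanding both sides and cancelling the symmetric terms leaves 7·(u − v) = 0. Since 7 ≠ 0, u = v. So ψ is injective.
Solving ψ(x) = 4: cross-multiplying gives 5x − 1 = 4(2x + 1), which rearranges to −3x = 5, so x = −5/3.

-5/3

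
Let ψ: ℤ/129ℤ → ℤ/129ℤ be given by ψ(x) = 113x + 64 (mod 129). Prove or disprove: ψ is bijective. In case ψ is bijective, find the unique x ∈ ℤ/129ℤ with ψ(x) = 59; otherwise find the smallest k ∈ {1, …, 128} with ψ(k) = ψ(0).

Suppose ψ(a) = ψ(b) in ℤ/129ℤ. Then 113a + 64 ≡ 113b + 64 (mod 129), therefore 113(a − b) ≡ 0 (mod 129).
Since gcd(113, 129) = 1, 113 is invertible modulo 129, therefore a − b ≡ 0 (mod 129), i.e. a = b.
We now compute 113⁻¹ mod 129 explicitly. Euclid's algorithm: 129 = 1·113 + 16, 113 = 7·16 + 1; back-substituting gives 1 = 8·113 − 7·129, so 113⁻¹ ≡ 8 (mod 129).
For any y ∈ ℤ/129ℤ, x = 8(y − 64) mod 129 satisfies ψ(x) = 113·8(y − 64) + 64 ≡ y (since 113·8 ≡ 1 mod 129). So every y has a preimage.
Hence ψ is bijective.
Since ψ is bijective, we compute ψ⁻¹(59): solve 113x + 64 ≡ 59 (mod 129), i.e. 113x ≡ 124 (mod 129).
Multiplying by 113⁻¹ = 8 gives x ≡ 8·124 = 992 = 7·129 + 89 ≡ 89 (mod 129).
Check: ψ(89) = 113·89 + 64 = 10121 = 78·129 + 59 ≡ 59 (mod 129).

89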